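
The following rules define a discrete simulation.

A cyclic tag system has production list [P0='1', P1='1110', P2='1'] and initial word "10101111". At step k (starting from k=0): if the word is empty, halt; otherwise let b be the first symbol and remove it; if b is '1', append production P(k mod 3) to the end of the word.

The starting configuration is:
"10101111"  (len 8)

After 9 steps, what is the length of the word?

step 0: "10101111"  (len 8)
step 1: "01011111"  (len 8)
step 2: "1011111"  (len 7)
step 3: "0111111"  (len 7)
step 4: "111111"  (len 6)
step 5: "111111110"  (len 9)
step 6: "111111101"  (len 9)
step 7: "111111011"  (len 9)
step 8: "111110111110"  (len 12)
step 9: "111101111101"  (len 12)

12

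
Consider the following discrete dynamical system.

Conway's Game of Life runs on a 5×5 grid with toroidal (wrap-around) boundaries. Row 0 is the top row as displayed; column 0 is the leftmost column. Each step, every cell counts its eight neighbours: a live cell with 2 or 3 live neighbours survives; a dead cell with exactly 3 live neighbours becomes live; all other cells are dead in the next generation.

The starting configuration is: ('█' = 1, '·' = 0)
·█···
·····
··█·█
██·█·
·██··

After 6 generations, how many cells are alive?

0) ·█···
·····
··█·█
██·█·
·██··
1) ·██··
·····
█████
█··██
·····
2) ·····
····█
·██··
·····
█████
3) ·██··
·····
·····
····█
█████
4) ····█
·····
·····
·██·█
····█
5) ·····
·····
·····
█··█·
····█
6) ·····
·····
·····
····█
····█

2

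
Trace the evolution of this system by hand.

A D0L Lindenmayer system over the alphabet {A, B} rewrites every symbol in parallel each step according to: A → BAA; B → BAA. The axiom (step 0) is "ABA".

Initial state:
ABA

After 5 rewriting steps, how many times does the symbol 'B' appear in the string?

243

step 0: ABA
step 1: BAABAABAA
step 2: BAABAABAABAABAABAABAABAABAA
step 3: BAABAABAABAABAABAABAABAABAABAABAABAABAABAABAABAABAABAABAABAABAABAABAABAABAABAABAA
step 4: BAABAABAABAABAABAABAABAABAABAABAABAABAABAABAABAABAABAABAAB…ABAABAABAABAABAABAABAABAABAABAABAABAABAABAABAABAABAABAABAA  (len 243)
step 5: BAABAABAABAABAABAABAABAABAABAABAABAABAABAABAABAABAABAABAAB…ABAABAABAABAABAABAABAABAABAABAABAABAABAABAABAABAABAABAABAA  (len 729)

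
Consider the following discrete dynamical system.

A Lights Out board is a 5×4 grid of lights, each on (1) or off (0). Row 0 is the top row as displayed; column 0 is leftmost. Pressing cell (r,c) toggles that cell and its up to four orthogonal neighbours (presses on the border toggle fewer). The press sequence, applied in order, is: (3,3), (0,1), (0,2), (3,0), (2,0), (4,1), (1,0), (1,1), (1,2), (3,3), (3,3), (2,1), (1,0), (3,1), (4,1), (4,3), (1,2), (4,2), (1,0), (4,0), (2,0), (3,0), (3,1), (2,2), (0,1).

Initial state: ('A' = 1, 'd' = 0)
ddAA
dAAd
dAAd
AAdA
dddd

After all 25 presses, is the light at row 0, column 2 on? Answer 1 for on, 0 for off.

0

[0] ddAA
dAAd
dAAd
AAdA
dddd
[1] ddAA
dAAd
dAAA
AAAd
dddA
[2] AAdA
ddAd
dAAA
AAAd
dddA
[3] AdAd
dddd
dAAA
AAAd
dddA
[4] AdAd
dddd
AAAA
ddAd
AddA
[5] AdAd
Addd
ddAA
AdAd
AddA
[6] AdAd
Addd
ddAA
AAAd
dAAA
[7] ddAd
dAdd
AdAA
AAAd
dAAA
[8] dAAd
AdAd
AAAA
AAAd
dAAA
[9] dAdd
AAdA
AAdA
AAAd
dAAA
[10] dAdd
AAdA
AAdd
AAdA
dAAd
[11] dAdd
AAdA
AAdA
AAAd
dAAA
[12] dAdd
AddA
ddAA
AdAd
dAAA
[13] AAdd
dAdA
AdAA
AdAd
dAAA
[14] AAdd
dAdA
AAAA
dAdd
ddAA
[15] AAdd
dAdA
AAAA
dddd
AAdA
[16] AAdd
dAdA
AAAA
dddA
AAAd
[17] AAAd
ddAd
AAdA
dddA
AAAd
[18] AAAd
ddAd
AAdA
ddAA
AddA
[19] dAAd
AAAd
dAdA
ddAA
AddA
[20] dAAd
AAAd
dAdA
AdAA
dAdA
[21] dAAd
dAAd
AddA
ddAA
dAdA
[22] dAAd
dAAd
dddA
AAAA
AAdA
[23] dAAd
dAAd
dAdA
dddA
AddA
[24] dAAd
dAdd
ddAd
ddAA
AddA
[25] Addd
dddd
ddAd
ddAA
AddA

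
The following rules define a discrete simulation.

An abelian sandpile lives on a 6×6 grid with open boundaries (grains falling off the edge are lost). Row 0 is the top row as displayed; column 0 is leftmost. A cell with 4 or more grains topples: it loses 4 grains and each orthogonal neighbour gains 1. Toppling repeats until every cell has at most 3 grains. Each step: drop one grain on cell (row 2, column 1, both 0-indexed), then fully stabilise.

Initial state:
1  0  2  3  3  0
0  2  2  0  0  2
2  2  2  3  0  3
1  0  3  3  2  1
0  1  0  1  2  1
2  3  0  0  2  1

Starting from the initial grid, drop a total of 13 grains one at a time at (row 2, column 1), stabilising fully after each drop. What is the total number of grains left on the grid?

[0] 1  0  2  3  3  0
0  2  2  0  0  2
2  2  2  3  0  3
1  0  3  3  2  1
0  1  0  1  2  1
2  3  0  0  2  1
[1] 1  0  2  3  3  0
0  2  2  0  0  2
2  3  2  3  0  3
1  0  3  3  2  1
0  1  0  1  2  1
2  3  0  0  2  1
[2] 1  0  2  3  3  0
0  3  2  0  0  2
3  0  3  3  0  3
1  1  3  3  2  1
0  1  0  1  2  1
2  3  0  0  2  1
[3] 1  0  2  3  3  0
0  3  2  0  0  2
3  1  3  3  0  3
1  1  3  3  2  1
0  1  0  1  2  1
2  3  0  0  2  1
[4] 1  0  2  3  3  0
0  3  2  0  0  2
3  2  3  3  0  3
1  1  3  3  2  1
0  1  0  1  2  1
2  3  0  0  2  1
[5] 1  0  2  3  3  0
0  3  2  0  0  2
3  3  3  3  0  3
1  1  3  3  2  1
0  1  0  1  2  1
2  3  0  0  2  1
[6] 1  1  3  3  3  0
2  1  0  2  0  2
0  3  3  1  1  3
2  3  1  1  3  1
0  1  1  2  2  1
2  3  0  0  2  1
[7] 1  1  3  3  3  0
2  2  1  2  0  2
1  2  0  2  1  3
3  0  3  1  3  1
0  2  1  2  2  1
2  3  0  0  2  1
[8] 1  1  3  3  3  0
2  2  1  2  0  2
1  3  0  2  1  3
3  0  3  1  3  1
0  2  1  2  2  1
2  3  0  0  2  1
[9] 1  1  3  3  3  0
2  3  1  2  0  2
2  0  1  2  1  3
3  1  3  1  3  1
0  2  1  2  2  1
2  3  0  0  2  1
[10] 1  1  3  3  3  0
2  3  1  2  0  2
2  1  1  2  1  3
3  1  3  1  3  1
0  2  1  2  2  1
2  3  0  0  2  1
[11] 1  1  3  3  3  0
2  3  1  2  0  2
2  2  1  2  1  3
3  1  3  1  3  1
0  2  1  2  2  1
2  3  0  0  2  1
[12] 1  1  3  3  3  0
2  3  1  2  0  2
2  3  1  2  1  3
3  1  3  1  3  1
0  2  1  2  2  1
2  3  0  0  2  1
[13] 1  2  3  3  3  0
3  0  2  2  0  2
3  1  2  2  1  3
3  2  3  1  3  1
0  2  1  2  2  1
2  3  0  0  2  1

62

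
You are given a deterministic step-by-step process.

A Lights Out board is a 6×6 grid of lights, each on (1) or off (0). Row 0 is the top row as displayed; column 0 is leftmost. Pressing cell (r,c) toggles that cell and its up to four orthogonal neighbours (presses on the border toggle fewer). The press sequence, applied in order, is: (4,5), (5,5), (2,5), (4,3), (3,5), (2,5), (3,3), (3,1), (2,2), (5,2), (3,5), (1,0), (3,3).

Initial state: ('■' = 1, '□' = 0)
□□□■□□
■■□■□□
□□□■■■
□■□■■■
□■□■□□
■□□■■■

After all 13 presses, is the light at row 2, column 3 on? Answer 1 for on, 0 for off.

0) □□□■□□
■■□■□□
□□□■■■
□■□■■■
□■□■□□
■□□■■■
1) □□□■□□
■■□■□□
□□□■■■
□■□■■□
□■□■■■
■□□■■□
2) □□□■□□
■■□■□□
□□□■■■
□■□■■□
□■□■■□
■□□■□■
3) □□□■□□
■■□■□■
□□□■□□
□■□■■■
□■□■■□
■□□■□■
4) □□□■□□
■■□■□■
□□□■□□
□■□□■■
□■■□□□
■□□□□■
5) □□□■□□
■■□■□■
□□□■□■
□■□□□□
□■■□□■
■□□□□■
6) □□□■□□
■■□■□□
□□□■■□
□■□□□■
□■■□□■
■□□□□■
7) □□□■□□
■■□■□□
□□□□■□
□■■■■■
□■■■□■
■□□□□■
8) □□□■□□
■■□■□□
□■□□■□
■□□■■■
□□■■□■
■□□□□■
9) □□□■□□
■■■■□□
□□■■■□
■□■■■■
□□■■□■
■□□□□■
10) □□□■□□
■■■■□□
□□■■■□
■□■■■■
□□□■□■
■■■■□■
11) □□□■□□
■■■■□□
□□■■■■
■□■■□□
□□□■□□
■■■■□■
12) ■□□■□□
□□■■□□
■□■■■■
■□■■□□
□□□■□□
■■■■□■
13) ■□□■□□
□□■■□□
■□■□■■
■□□□■□
□□□□□□
■■■■□■

0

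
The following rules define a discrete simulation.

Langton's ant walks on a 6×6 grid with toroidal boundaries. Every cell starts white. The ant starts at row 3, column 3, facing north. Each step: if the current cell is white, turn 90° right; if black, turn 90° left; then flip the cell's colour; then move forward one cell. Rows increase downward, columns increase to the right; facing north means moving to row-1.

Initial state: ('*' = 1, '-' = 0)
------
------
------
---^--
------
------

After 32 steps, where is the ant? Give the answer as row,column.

gen 0: ------
------
------
---^--
------
------
gen 1: ------
------
------
---*>-
------
------
gen 2: ------
------
------
---**-
----v-
------
gen 3: ------
------
------
---**-
---<*-
------
gen 4: ------
------
------
---^*-
---**-
------
gen 5: ------
------
------
--<-*-
---**-
------
gen 6: ------
------
--^---
--*-*-
---**-
------
gen 7: ------
------
--*>--
--*-*-
---**-
------
gen 8: ------
------
--**--
--*v*-
---**-
------
gen 9: ------
------
--**--
--<**-
---**-
------
gen 10: ------
------
--**--
---**-
--v**-
------
gen 11: ------
------
--**--
---**-
-<***-
------
gen 12: ------
------
--**--
-^-**-
-****-
------
gen 13: ------
------
--**--
-*>**-
-****-
------
gen 14: ------
------
--**--
-****-
-*v**-
------
gen 15: ------
------
--**--
-****-
-*->*-
------
gen 16: ------
------
--**--
-**^*-
-*--*-
------
gen 17: ------
------
--**--
-*<-*-
-*--*-
------
gen 18: ------
------
--**--
-*--*-
-*v-*-
------
gen 19: ------
------
--**--
-*--*-
-<*-*-
------
gen 20: ------
------
--**--
-*--*-
--*-*-
-v----
gen 21: ------
------
--**--
-*--*-
--*-*-
<*----
gen 22: ------
------
--**--
-*--*-
^-*-*-
**----
gen 23: ------
------
--**--
-*--*-
*>*-*-
**----
gen 24: ------
------
--**--
-*--*-
***-*-
*v----
gen 25: ------
------
--**--
-*--*-
***-*-
*->---
gen 26: --v---
------
--**--
-*--*-
***-*-
*-*---
gen 27: -<*---
------
--**--
-*--*-
***-*-
*-*---
gen 28: -**---
------
--**--
-*--*-
***-*-
*^*---
gen 29: -**---
------
--**--
-*--*-
***-*-
**>---
gen 30: -**---
------
--**--
-*--*-
**^-*-
**----
gen 31: -**---
------
--**--
-*--*-
*<--*-
**----
gen 32: -**---
------
--**--
-*--*-
*---*-
*v----

5,1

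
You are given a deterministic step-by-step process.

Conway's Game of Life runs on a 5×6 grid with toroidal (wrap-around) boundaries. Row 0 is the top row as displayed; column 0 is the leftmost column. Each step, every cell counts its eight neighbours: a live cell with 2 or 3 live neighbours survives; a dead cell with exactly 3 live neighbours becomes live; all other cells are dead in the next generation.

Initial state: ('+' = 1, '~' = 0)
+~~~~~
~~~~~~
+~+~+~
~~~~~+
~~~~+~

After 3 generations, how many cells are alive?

t=0: +~~~~~
~~~~~~
+~+~+~
~~~~~+
~~~~+~
t=1: ~~~~~~
~+~~~+
~~~~~+
~~~+++
~~~~~+
t=2: +~~~~~
+~~~~~
~~~~~+
+~~~~+
~~~~~+
t=3: +~~~~+
+~~~~+
~~~~~+
+~~~++
~~~~~+

9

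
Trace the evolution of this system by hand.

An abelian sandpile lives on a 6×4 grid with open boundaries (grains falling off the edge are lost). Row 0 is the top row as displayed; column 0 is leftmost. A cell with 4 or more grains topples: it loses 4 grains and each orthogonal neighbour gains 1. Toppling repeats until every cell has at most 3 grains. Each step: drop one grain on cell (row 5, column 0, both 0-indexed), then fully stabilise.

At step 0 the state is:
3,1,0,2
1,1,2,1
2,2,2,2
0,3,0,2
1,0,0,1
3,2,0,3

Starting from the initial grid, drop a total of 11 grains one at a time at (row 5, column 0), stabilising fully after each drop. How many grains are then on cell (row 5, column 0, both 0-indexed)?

0

[0] 3,1,0,2
1,1,2,1
2,2,2,2
0,3,0,2
1,0,0,1
3,2,0,3
[1] 3,1,0,2
1,1,2,1
2,2,2,2
0,3,0,2
2,0,0,1
0,3,0,3
[2] 3,1,0,2
1,1,2,1
2,2,2,2
0,3,0,2
2,0,0,1
1,3,0,3
[3] 3,1,0,2
1,1,2,1
2,2,2,2
0,3,0,2
2,0,0,1
2,3,0,3
[4] 3,1,0,2
1,1,2,1
2,2,2,2
0,3,0,2
2,0,0,1
3,3,0,3
[5] 3,1,0,2
1,1,2,1
2,2,2,2
0,3,0,2
3,1,0,1
1,0,1,3
[6] 3,1,0,2
1,1,2,1
2,2,2,2
0,3,0,2
3,1,0,1
2,0,1,3
[7] 3,1,0,2
1,1,2,1
2,2,2,2
0,3,0,2
3,1,0,1
3,0,1,3
[8] 3,1,0,2
1,1,2,1
2,2,2,2
1,3,0,2
0,2,0,1
1,1,1,3
[9] 3,1,0,2
1,1,2,1
2,2,2,2
1,3,0,2
0,2,0,1
2,1,1,3
[10] 3,1,0,2
1,1,2,1
2,2,2,2
1,3,0,2
0,2,0,1
3,1,1,3
[11] 3,1,0,2
1,1,2,1
2,2,2,2
1,3,0,2
1,2,0,1
0,2,1,3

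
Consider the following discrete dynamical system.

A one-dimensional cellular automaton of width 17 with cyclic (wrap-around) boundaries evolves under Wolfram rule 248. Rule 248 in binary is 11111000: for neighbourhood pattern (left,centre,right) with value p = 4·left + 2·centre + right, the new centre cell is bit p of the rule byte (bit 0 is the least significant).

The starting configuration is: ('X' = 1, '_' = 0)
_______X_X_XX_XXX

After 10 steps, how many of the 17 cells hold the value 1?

17

step 0: _______X_X_XX_XXX
step 1: X_______X_XXXXXXX
step 2: XX_______XXXXXXXX
step 3: XXX______XXXXXXXX
step 4: XXXX_____XXXXXXXX
step 5: XXXXX____XXXXXXXX
step 6: XXXXXX___XXXXXXXX
step 7: XXXXXXX__XXXXXXXX
step 8: XXXXXXXX_XXXXXXXX
step 9: XXXXXXXXXXXXXXXXX
step 10: XXXXXXXXXXXXXXXXX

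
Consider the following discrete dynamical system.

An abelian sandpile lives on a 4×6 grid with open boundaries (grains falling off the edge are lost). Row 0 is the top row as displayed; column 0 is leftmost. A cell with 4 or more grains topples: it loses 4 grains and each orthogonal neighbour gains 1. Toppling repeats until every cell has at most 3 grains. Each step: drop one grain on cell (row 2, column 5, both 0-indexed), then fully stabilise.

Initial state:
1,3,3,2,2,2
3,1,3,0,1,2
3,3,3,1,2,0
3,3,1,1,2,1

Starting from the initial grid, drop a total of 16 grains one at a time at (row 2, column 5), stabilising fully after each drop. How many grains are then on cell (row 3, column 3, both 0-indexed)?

2

k=0  1,3,3,2,2,2
3,1,3,0,1,2
3,3,3,1,2,0
3,3,1,1,2,1
k=1  1,3,3,2,2,2
3,1,3,0,1,2
3,3,3,1,2,1
3,3,1,1,2,1
k=2  1,3,3,2,2,2
3,1,3,0,1,2
3,3,3,1,2,2
3,3,1,1,2,1
k=3  1,3,3,2,2,2
3,1,3,0,1,2
3,3,3,1,2,3
3,3,1,1,2,1
k=4  1,3,3,2,2,2
3,1,3,0,1,3
3,3,3,1,3,0
3,3,1,1,2,2
k=5  1,3,3,2,2,2
3,1,3,0,1,3
3,3,3,1,3,1
3,3,1,1,2,2
k=6  1,3,3,2,2,2
3,1,3,0,1,3
3,3,3,1,3,2
3,3,1,1,2,2
k=7  1,3,3,2,2,2
3,1,3,0,1,3
3,3,3,1,3,3
3,3,1,1,2,2
k=8  1,3,3,2,2,3
3,1,3,0,3,0
3,3,3,2,0,2
3,3,1,1,3,3
k=9  1,3,3,2,2,3
3,1,3,0,3,0
3,3,3,2,0,3
3,3,1,1,3,3
k=10  1,3,3,2,2,3
3,1,3,0,3,1
3,3,3,2,2,1
3,3,1,2,0,1
k=11  1,3,3,2,2,3
3,1,3,0,3,1
3,3,3,2,2,2
3,3,1,2,0,1
k=12  1,3,3,2,2,3
3,1,3,0,3,1
3,3,3,2,2,3
3,3,1,2,0,1
k=13  1,3,3,2,2,3
3,1,3,0,3,2
3,3,3,2,3,0
3,3,1,2,0,2
k=14  1,3,3,2,2,3
3,1,3,0,3,2
3,3,3,2,3,1
3,3,1,2,0,2
k=15  1,3,3,2,2,3
3,1,3,0,3,2
3,3,3,2,3,2
3,3,1,2,0,2
k=16  1,3,3,2,2,3
3,1,3,0,3,2
3,3,3,2,3,3
3,3,1,2,0,2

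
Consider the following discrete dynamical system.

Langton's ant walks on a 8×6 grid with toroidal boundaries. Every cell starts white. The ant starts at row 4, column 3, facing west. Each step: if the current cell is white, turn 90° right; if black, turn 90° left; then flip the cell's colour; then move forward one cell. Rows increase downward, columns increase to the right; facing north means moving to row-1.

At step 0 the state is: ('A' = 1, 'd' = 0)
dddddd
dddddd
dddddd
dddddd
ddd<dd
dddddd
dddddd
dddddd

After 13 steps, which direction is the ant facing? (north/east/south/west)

[0] dddddd
dddddd
dddddd
dddddd
ddd<dd
dddddd
dddddd
dddddd
[1] dddddd
dddddd
dddddd
ddd^dd
dddAdd
dddddd
dddddd
dddddd
[2] dddddd
dddddd
dddddd
dddA>d
dddAdd
dddddd
dddddd
dddddd
[3] dddddd
dddddd
dddddd
dddAAd
dddAvd
dddddd
dddddd
dddddd
[4] dddddd
dddddd
dddddd
dddAAd
ddd<Ad
dddddd
dddddd
dddddd
[5] dddddd
dddddd
dddddd
dddAAd
ddddAd
dddvdd
dddddd
dddddd
[6] dddddd
dddddd
dddddd
dddAAd
ddddAd
dd<Add
dddddd
dddddd
[7] dddddd
dddddd
dddddd
dddAAd
dd^dAd
ddAAdd
dddddd
dddddd
[8] dddddd
dddddd
dddddd
dddAAd
ddA>Ad
ddAAdd
dddddd
dddddd
[9] dddddd
dddddd
dddddd
dddAAd
ddAAAd
ddAvdd
dddddd
dddddd
[10] dddddd
dddddd
dddddd
dddAAd
ddAAAd
ddAd>d
dddddd
dddddd
[11] dddddd
dddddd
dddddd
dddAAd
ddAAAd
ddAdAd
ddddvd
dddddd
[12] dddddd
dddddd
dddddd
dddAAd
ddAAAd
ddAdAd
ddd<Ad
dddddd
[13] dddddd
dddddd
dddddd
dddAAd
ddAAAd
ddA^Ad
dddAAd
dddddd

north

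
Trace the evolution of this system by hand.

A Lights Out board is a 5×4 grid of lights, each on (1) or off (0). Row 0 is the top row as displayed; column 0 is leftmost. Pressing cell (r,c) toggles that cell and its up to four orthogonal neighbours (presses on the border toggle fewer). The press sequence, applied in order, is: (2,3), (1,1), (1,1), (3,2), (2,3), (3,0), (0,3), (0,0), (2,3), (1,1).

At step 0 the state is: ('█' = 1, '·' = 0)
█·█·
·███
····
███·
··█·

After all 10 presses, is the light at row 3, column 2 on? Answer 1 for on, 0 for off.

0) █·█·
·███
····
███·
··█·
1) █·█·
·██·
··██
████
··█·
2) ███·
█···
·███
████
··█·
3) █·█·
·██·
··██
████
··█·
4) █·█·
·██·
···█
█···
····
5) █·█·
·███
··█·
█··█
····
6) █·█·
·███
█·█·
·█·█
█···
7) █··█
·██·
█·█·
·█·█
█···
8) ·█·█
███·
█·█·
·█·█
█···
9) ·█·█
████
█··█
·█··
█···
10) ···█
···█
██·█
·█··
█···

0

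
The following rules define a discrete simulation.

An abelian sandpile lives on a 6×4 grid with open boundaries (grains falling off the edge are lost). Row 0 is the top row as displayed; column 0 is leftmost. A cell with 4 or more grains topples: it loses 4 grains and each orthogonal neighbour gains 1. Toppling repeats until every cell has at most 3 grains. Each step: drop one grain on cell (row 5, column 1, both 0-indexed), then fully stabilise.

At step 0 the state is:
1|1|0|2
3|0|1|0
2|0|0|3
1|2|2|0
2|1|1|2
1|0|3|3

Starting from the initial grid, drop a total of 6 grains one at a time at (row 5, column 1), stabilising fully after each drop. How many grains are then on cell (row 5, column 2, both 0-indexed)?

1

gen 0: 1|1|0|2
3|0|1|0
2|0|0|3
1|2|2|0
2|1|1|2
1|0|3|3
gen 1: 1|1|0|2
3|0|1|0
2|0|0|3
1|2|2|0
2|1|1|2
1|1|3|3
gen 2: 1|1|0|2
3|0|1|0
2|0|0|3
1|2|2|0
2|1|1|2
1|2|3|3
gen 3: 1|1|0|2
3|0|1|0
2|0|0|3
1|2|2|0
2|1|1|2
1|3|3|3
gen 4: 1|1|0|2
3|0|1|0
2|0|0|3
1|2|2|0
2|2|2|3
2|1|1|0
gen 5: 1|1|0|2
3|0|1|0
2|0|0|3
1|2|2|0
2|2|2|3
2|2|1|0
gen 6: 1|1|0|2
3|0|1|0
2|0|0|3
1|2|2|0
2|2|2|3
2|3|1|0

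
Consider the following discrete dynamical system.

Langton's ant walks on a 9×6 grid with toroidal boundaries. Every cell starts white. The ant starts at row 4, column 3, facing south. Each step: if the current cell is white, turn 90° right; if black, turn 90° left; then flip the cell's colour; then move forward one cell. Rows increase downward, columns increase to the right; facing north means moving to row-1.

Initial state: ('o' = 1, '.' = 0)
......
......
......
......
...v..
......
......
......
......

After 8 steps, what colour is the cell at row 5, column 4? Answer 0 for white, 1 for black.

1

k=0  ......
......
......
......
...v..
......
......
......
......
k=1  ......
......
......
......
..<o..
......
......
......
......
k=2  ......
......
......
..^...
..oo..
......
......
......
......
k=3  ......
......
......
..o>..
..oo..
......
......
......
......
k=4  ......
......
......
..oo..
..ov..
......
......
......
......
k=5  ......
......
......
..oo..
..o.>.
......
......
......
......
k=6  ......
......
......
..oo..
..o.o.
....v.
......
......
......
k=7  ......
......
......
..oo..
..o.o.
...<o.
......
......
......
k=8  ......
......
......
..oo..
..o^o.
...oo.
......
......
......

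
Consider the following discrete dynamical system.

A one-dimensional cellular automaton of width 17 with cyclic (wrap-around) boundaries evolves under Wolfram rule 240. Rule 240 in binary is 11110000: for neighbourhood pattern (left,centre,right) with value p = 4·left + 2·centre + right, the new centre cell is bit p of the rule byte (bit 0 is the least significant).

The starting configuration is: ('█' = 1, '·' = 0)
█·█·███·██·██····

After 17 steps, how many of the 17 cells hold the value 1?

0) █·█·███·██·██····
1) ·█·█·███·██·██···
2) ··█·█·███·██·██··
3) ···█·█·███·██·██·
4) ····█·█·███·██·██
5) █····█·█·███·██·█
6) ██····█·█·███·██·
7) ·██····█·█·███·██
8) █·██····█·█·███·█
9) ██·██····█·█·███·
10) ·██·██····█·█·███
11) █·██·██····█·█·██
12) ██·██·██····█·█·█
13) ███·██·██····█·█·
14) ·███·██·██····█·█
15) █·███·██·██····█·
16) ·█·███·██·██····█
17) █·█·███·██·██····

9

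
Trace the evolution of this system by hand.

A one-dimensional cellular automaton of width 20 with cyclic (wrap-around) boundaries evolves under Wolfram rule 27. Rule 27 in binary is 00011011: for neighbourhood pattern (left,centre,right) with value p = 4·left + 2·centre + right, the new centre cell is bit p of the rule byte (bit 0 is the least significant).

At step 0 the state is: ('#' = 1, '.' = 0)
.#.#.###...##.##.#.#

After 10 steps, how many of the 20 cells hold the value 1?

0) .#.#.###...##.##.#.#
1) .....#..####..#.....
2) #####.###...##.#####
3) ......#..####..#....
4) ######.###...##.####
5) .......#..####..#...
6) #######.###...##.###
7) ........#..####..#..
8) ########.###...##.##
9) .........#..####..#.
10) #########.###...##.#

15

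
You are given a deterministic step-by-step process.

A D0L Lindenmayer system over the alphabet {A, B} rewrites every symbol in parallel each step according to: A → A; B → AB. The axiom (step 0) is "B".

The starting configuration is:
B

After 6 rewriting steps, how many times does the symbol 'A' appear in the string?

6

t=0: B
t=1: AB
t=2: AAB
t=3: AAAB
t=4: AAAAB
t=5: AAAAAB
t=6: AAAAAAB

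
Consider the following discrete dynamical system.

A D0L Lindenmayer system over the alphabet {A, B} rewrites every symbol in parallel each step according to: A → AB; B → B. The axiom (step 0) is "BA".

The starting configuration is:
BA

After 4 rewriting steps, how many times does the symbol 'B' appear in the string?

5

k=0  BA
k=1  BAB
k=2  BABB
k=3  BABBB
k=4  BABBBB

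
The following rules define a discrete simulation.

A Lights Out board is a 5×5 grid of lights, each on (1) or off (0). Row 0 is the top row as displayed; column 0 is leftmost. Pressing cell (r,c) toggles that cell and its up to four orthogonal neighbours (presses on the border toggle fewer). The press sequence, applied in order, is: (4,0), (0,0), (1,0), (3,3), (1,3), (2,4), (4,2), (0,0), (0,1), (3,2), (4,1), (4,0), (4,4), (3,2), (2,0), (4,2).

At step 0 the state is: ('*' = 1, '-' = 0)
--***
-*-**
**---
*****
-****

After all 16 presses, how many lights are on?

10

step 0: --***
-*-**
**---
*****
-****
step 1: --***
-*-**
**---
-****
*-***
step 2: *****
**-**
**---
-****
*-***
step 3: -****
---**
-*---
-****
*-***
step 4: -****
---**
-*-*-
-*---
*-*-*
step 5: -**-*
--*--
-*---
-*---
*-*-*
step 6: -**-*
--*-*
-*-**
-*--*
*-*-*
step 7: -**-*
--*-*
-*-**
-**-*
**-**
step 8: *-*-*
*-*-*
-*-**
-**-*
**-**
step 9: -*--*
***-*
-*-**
-**-*
**-**
step 10: -*--*
***-*
-****
---**
*****
step 11: -*--*
***-*
-****
-*-**
---**
step 12: -*--*
***-*
-****
**-**
**-**
step 13: -*--*
***-*
-****
**-*-
**---
step 14: -*--*
***-*
-*-**
*-*--
***--
step 15: -*--*
-**-*
*--**
--*--
***--
step 16: -*--*
-**-*
*--**
-----
*--*-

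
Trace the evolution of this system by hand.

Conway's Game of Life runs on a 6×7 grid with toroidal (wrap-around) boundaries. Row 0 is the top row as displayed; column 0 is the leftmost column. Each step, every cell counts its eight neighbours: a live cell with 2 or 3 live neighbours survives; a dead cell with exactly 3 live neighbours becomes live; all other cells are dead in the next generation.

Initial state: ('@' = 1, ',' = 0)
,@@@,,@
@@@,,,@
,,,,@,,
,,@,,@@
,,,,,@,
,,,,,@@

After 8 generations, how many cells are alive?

11

gen 0: ,@@@,,@
@@@,,,@
,,,,@,,
,,@,,@@
,,,,,@,
,,,,,@@
gen 1: ,,,@,,,
,,,,,@@
,,@@,,,
,,,,@@@
,,,,@,,
@,@,@@@
gen 2: @,,@,,,
,,@@@,,
,,,@,,,
,,,,@@,
@,,,,,,
,,,,@@@
gen 3: ,,@,,,@
,,@,@,,
,,@,,@,
,,,,@,,
,,,,,,,
@,,,@@@
gen 4: @@,,@,@
,@@,,@,
,,,,@@,
,,,,,,,
,,,,@,@
@,,,,@@
gen 5: ,,@,@,,
,@@@,,,
,,,,@@,
,,,,@,,
@,,,,,@
,@,,@,,
gen 6: ,,,,@,,
,@@,,@,
,,@,@@,
,,,,@,@
@,,,,@,
@@,@,@,
gen 7: @,,@@@@
,@@,,@,
,@@,@,@
,,,@@,@
@@,,,@,
@@,,,@,
gen 8: ,,,@,,,
,,,,,,,
,@,,@,@
,,,@@,@
,@@,,@,
,,@,,,,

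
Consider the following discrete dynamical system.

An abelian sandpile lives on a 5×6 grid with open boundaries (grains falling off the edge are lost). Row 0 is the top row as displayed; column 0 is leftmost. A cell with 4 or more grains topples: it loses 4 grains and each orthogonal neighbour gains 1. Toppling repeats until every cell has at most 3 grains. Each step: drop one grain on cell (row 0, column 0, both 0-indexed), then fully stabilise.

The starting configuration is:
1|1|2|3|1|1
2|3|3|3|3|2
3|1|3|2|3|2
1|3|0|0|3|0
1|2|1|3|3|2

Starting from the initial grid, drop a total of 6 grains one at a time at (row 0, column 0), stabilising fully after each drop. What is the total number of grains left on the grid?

[0] 1|1|2|3|1|1
2|3|3|3|3|2
3|1|3|2|3|2
1|3|0|0|3|0
1|2|1|3|3|2
[1] 2|1|2|3|1|1
2|3|3|3|3|2
3|1|3|2|3|2
1|3|0|0|3|0
1|2|1|3|3|2
[2] 3|1|2|3|1|1
2|3|3|3|3|2
3|1|3|2|3|2
1|3|0|0|3|0
1|2|1|3|3|2
[3] 0|2|2|3|1|1
3|3|3|3|3|2
3|1|3|2|3|2
1|3|0|0|3|0
1|2|1|3|3|2
[4] 1|2|2|3|1|1
3|3|3|3|3|2
3|1|3|2|3|2
1|3|0|0|3|0
1|2|1|3|3|2
[5] 2|2|2|3|1|1
3|3|3|3|3|2
3|1|3|2|3|2
1|3|0|0|3|0
1|2|1|3|3|2
[6] 3|2|2|3|1|1
3|3|3|3|3|2
3|1|3|2|3|2
1|3|0|0|3|0
1|2|1|3|3|2

62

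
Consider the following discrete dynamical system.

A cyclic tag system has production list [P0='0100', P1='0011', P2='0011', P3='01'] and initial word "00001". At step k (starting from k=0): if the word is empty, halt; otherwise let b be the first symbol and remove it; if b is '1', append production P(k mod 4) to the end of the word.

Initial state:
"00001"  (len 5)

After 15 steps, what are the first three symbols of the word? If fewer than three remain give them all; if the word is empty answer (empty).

010

gen 0: "00001"  (len 5)
gen 1: "0001"  (len 4)
gen 2: "001"  (len 3)
gen 3: "01"  (len 2)
gen 4: "1"  (len 1)
gen 5: "0100"  (len 4)
gen 6: "100"  (len 3)
gen 7: "000011"  (len 6)
gen 8: "00011"  (len 5)
gen 9: "0011"  (len 4)
gen 10: "011"  (len 3)
gen 11: "11"  (len 2)
gen 12: "101"  (len 3)
gen 13: "010100"  (len 6)
gen 14: "10100"  (len 5)
gen 15: "01000011"  (len 8)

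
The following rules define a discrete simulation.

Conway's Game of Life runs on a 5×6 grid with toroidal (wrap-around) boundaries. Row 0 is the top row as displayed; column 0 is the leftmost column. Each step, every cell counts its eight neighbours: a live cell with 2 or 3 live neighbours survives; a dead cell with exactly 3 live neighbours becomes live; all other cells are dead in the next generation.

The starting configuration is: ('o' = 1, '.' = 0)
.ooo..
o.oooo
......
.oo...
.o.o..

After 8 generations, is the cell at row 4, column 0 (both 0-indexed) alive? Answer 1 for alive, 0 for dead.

1

[0] .ooo..
o.oooo
......
.oo...
.o.o..
[1] .....o
o...oo
o...oo
.oo...
o..o..
[2] ......
......
...oo.
.oooo.
ooo...
[3] .o....
......
....o.
o...oo
o.....
[4] ......
......
....o.
o...o.
oo....
[5] ......
......
.....o
oo....
oo...o
[6] o.....
......
o.....
.o....
.o...o
[7] o.....
......
......
.o....
.o....
[8] ......
......
......
......
oo....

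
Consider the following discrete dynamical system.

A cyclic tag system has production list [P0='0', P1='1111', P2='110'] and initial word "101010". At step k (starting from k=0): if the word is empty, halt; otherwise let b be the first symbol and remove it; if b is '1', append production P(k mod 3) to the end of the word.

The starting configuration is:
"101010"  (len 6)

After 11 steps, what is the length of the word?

14

k=0  "101010"  (len 6)
k=1  "010100"  (len 6)
k=2  "10100"  (len 5)
k=3  "0100110"  (len 7)
k=4  "100110"  (len 6)
k=5  "001101111"  (len 9)
k=6  "01101111"  (len 8)
k=7  "1101111"  (len 7)
k=8  "1011111111"  (len 10)
k=9  "011111111110"  (len 12)
k=10  "11111111110"  (len 11)
k=11  "11111111101111"  (len 14)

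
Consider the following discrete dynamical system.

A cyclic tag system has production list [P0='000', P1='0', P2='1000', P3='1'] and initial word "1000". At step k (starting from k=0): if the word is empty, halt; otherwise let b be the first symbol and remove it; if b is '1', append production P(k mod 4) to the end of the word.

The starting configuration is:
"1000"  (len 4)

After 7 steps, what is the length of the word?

0

gen 0: "1000"  (len 4)
gen 1: "000000"  (len 6)
gen 2: "00000"  (len 5)
gen 3: "0000"  (len 4)
gen 4: "000"  (len 3)
gen 5: "00"  (len 2)
gen 6: "0"  (len 1)
gen 7: (halted — word empty)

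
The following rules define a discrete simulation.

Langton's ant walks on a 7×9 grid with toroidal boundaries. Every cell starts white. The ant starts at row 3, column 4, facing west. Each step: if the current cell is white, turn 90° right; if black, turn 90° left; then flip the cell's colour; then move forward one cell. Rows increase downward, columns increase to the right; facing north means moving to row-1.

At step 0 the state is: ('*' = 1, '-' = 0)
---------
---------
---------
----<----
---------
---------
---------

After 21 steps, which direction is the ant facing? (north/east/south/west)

south

gen 0: ---------
---------
---------
----<----
---------
---------
---------
gen 1: ---------
---------
----^----
----*----
---------
---------
---------
gen 2: ---------
---------
----*>---
----*----
---------
---------
---------
gen 3: ---------
---------
----**---
----*v---
---------
---------
---------
gen 4: ---------
---------
----**---
----<*---
---------
---------
---------
gen 5: ---------
---------
----**---
-----*---
----v----
---------
---------
gen 6: ---------
---------
----**---
-----*---
---<*----
---------
---------
gen 7: ---------
---------
----**---
---^-*---
---**----
---------
---------
gen 8: ---------
---------
----**---
---*>*---
---**----
---------
---------
gen 9: ---------
---------
----**---
---***---
---*v----
---------
---------
gen 10: ---------
---------
----**---
---***---
---*->---
---------
---------
gen 11: ---------
---------
----**---
---***---
---*-*---
-----v---
---------
gen 12: ---------
---------
----**---
---***---
---*-*---
----<*---
---------
gen 13: ---------
---------
----**---
---***---
---*^*---
----**---
---------
gen 14: ---------
---------
----**---
---***---
---**>---
----**---
---------
gen 15: ---------
---------
----**---
---**^---
---**----
----**---
---------
gen 16: ---------
---------
----**---
---*<----
---**----
----**---
---------
gen 17: ---------
---------
----**---
---*-----
---*v----
----**---
---------
gen 18: ---------
---------
----**---
---*-----
---*->---
----**---
---------
gen 19: ---------
---------
----**---
---*-----
---*-*---
----*v---
---------
gen 20: ---------
---------
----**---
---*-----
---*-*---
----*->--
---------
gen 21: ---------
---------
----**---
---*-----
---*-*---
----*-*--
------v--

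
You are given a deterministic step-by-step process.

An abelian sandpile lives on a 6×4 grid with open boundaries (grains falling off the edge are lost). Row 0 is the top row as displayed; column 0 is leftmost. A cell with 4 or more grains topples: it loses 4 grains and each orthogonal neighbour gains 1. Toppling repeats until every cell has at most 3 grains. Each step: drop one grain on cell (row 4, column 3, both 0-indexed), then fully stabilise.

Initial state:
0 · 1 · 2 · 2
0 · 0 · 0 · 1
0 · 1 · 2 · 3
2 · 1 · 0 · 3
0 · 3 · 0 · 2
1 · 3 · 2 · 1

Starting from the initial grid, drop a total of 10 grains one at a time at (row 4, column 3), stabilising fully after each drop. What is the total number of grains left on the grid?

33

[0] 0 · 1 · 2 · 2
0 · 0 · 0 · 1
0 · 1 · 2 · 3
2 · 1 · 0 · 3
0 · 3 · 0 · 2
1 · 3 · 2 · 1
[1] 0 · 1 · 2 · 2
0 · 0 · 0 · 1
0 · 1 · 2 · 3
2 · 1 · 0 · 3
0 · 3 · 0 · 3
1 · 3 · 2 · 1
[2] 0 · 1 · 2 · 2
0 · 0 · 0 · 2
0 · 1 · 3 · 0
2 · 1 · 1 · 1
0 · 3 · 1 · 1
1 · 3 · 2 · 2
[3] 0 · 1 · 2 · 2
0 · 0 · 0 · 2
0 · 1 · 3 · 0
2 · 1 · 1 · 1
0 · 3 · 1 · 2
1 · 3 · 2 · 2
[4] 0 · 1 · 2 · 2
0 · 0 · 0 · 2
0 · 1 · 3 · 0
2 · 1 · 1 · 1
0 · 3 · 1 · 3
1 · 3 · 2 · 2
[5] 0 · 1 · 2 · 2
0 · 0 · 0 · 2
0 · 1 · 3 · 0
2 · 1 · 1 · 2
0 · 3 · 2 · 0
1 · 3 · 2 · 3
[6] 0 · 1 · 2 · 2
0 · 0 · 0 · 2
0 · 1 · 3 · 0
2 · 1 · 1 · 2
0 · 3 · 2 · 1
1 · 3 · 2 · 3
[7] 0 · 1 · 2 · 2
0 · 0 · 0 · 2
0 · 1 · 3 · 0
2 · 1 · 1 · 2
0 · 3 · 2 · 2
1 · 3 · 2 · 3
[8] 0 · 1 · 2 · 2
0 · 0 · 0 · 2
0 · 1 · 3 · 0
2 · 1 · 1 · 2
0 · 3 · 2 · 3
1 · 3 · 2 · 3
[9] 0 · 1 · 2 · 2
0 · 0 · 0 · 2
0 · 1 · 3 · 0
2 · 1 · 1 · 3
0 · 3 · 3 · 1
1 · 3 · 3 · 0
[10] 0 · 1 · 2 · 2
0 · 0 · 0 · 2
0 · 1 · 3 · 0
2 · 1 · 1 · 3
0 · 3 · 3 · 2
1 · 3 · 3 · 0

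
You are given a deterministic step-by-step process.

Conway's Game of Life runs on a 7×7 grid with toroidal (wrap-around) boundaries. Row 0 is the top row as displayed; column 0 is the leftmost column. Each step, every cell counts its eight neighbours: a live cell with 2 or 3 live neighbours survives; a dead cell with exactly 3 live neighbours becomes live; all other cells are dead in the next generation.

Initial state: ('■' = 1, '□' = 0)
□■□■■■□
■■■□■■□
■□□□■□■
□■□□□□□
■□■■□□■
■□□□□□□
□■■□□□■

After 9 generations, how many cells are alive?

k=0  □■□■■■□
■■■□■■□
■□□□■□■
□■□□□□□
■□■■□□■
■□□□□□□
□■■□□□■
k=1  □□□□□□□
□□■□□□□
□□■■■□■
□■■■□■□
■□■□□□■
□□□■□□□
□■■■■■■
k=2  □■□□■■□
□□■□□□□
□□□□■■□
□□□□□■□
■□□□■□■
□□□□□□□
□□■■■■□
k=3  □■□□□■□
□□□■□□□
□□□□■■□
□□□□□□□
□□□□□■■
□□□□□□■
□□■■□■□
k=4  □□□■□□□
□□□□□■□
□□□□■□□
□□□□■□■
□□□□□■■
□□□□■□■
□□■□■■■
k=5  □□□■□□■
□□□□■□□
□□□□■□□
□□□□■□■
■□□□■□■
■□□■■□□
□□□□■□■
k=6  □□□■■□□
□□□■■■□
□□□■■□□
■□□■■□■
■□□□■□■
■□□■■□□
■□□□■□■
k=7  □□□□□□■
□□■□□■□
□□■□□□■
■□□□□□■
□■□□□□□
□■□■■□□
■□□□□□■
k=8  ■□□□□■■
□□□□□■■
■■□□□■■
■■□□□□■
□■■□□□□
□■■□□□□
■□□□□■■
k=9  □□□□■□□
□■□□■□□
□■□□□□□
□□□□□■□
□□□□□□□
□□■□□□■
□□□□□■□

8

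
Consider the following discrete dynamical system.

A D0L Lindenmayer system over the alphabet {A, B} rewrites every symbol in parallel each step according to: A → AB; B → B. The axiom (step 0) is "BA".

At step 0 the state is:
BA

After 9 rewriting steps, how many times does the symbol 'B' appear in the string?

10

t=0: BA
t=1: BAB
t=2: BABB
t=3: BABBB
t=4: BABBBB
t=5: BABBBBB
t=6: BABBBBBB
t=7: BABBBBBBB
t=8: BABBBBBBBB
t=9: BABBBBBBBBB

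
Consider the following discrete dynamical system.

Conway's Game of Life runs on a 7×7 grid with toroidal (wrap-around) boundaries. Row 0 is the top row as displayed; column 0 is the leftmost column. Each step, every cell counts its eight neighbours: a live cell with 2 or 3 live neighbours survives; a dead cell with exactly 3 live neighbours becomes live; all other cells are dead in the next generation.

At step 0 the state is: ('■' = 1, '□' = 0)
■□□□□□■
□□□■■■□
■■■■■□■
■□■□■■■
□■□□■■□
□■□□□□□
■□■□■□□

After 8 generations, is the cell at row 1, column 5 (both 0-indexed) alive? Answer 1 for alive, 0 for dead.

gen 0: ■□□□□□■
□□□■■■□
■■■■■□■
■□■□■■■
□■□□■■□
□■□□□□□
■□■□■□□
gen 1: ■■□□□□■
□□□□□□□
□□□□□□□
□□□□□□□
□■■■■□□
■■■■■■□
■□□□□□■
gen 2: □■□□□□■
■□□□□□□
□□□□□□□
□□■■□□□
■□□□□■□
□□□□□■□
□□□■■□□
gen 3: ■□□□□□□
■□□□□□□
□□□□□□□
□□□□□□□
□□□□■□■
□□□□□■■
□□□□■■□
gen 4: □□□□□□■
□□□□□□□
□□□□□□□
□□□□□□□
□□□□□□■
□□□□□□■
□□□□■■□
gen 5: □□□□□■□
□□□□□□□
□□□□□□□
□□□□□□□
□□□□□□□
□□□□□□■
□□□□□■■
gen 6: □□□□□■■
□□□□□□□
□□□□□□□
□□□□□□□
□□□□□□□
□□□□□■■
□□□□□■■
gen 7: □□□□□■■
□□□□□□□
□□□□□□□
□□□□□□□
□□□□□□□
□□□□□■■
■□□□■□□
gen 8: □□□□□■■
□□□□□□□
□□□□□□□
□□□□□□□
□□□□□□□
□□□□□■■
■□□□■□□

0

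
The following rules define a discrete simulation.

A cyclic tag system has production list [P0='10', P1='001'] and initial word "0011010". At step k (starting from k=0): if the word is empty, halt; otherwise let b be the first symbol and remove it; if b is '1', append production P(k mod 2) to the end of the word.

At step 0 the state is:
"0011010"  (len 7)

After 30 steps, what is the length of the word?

k=0  "0011010"  (len 7)
k=1  "011010"  (len 6)
k=2  "11010"  (len 5)
k=3  "101010"  (len 6)
k=4  "01010001"  (len 8)
k=5  "1010001"  (len 7)
k=6  "010001001"  (len 9)
k=7  "10001001"  (len 8)
k=8  "0001001001"  (len 10)
k=9  "001001001"  (len 9)
k=10  "01001001"  (len 8)
k=11  "1001001"  (len 7)
k=12  "001001001"  (len 9)
k=13  "01001001"  (len 8)
k=14  "1001001"  (len 7)
k=15  "00100110"  (len 8)
k=16  "0100110"  (len 7)
k=17  "100110"  (len 6)
k=18  "00110001"  (len 8)
k=19  "0110001"  (len 7)
k=20  "110001"  (len 6)
k=21  "1000110"  (len 7)
k=22  "000110001"  (len 9)
k=23  "00110001"  (len 8)
k=24  "0110001"  (len 7)
k=25  "110001"  (len 6)
k=26  "10001001"  (len 8)
k=27  "000100110"  (len 9)
k=28  "00100110"  (len 8)
k=29  "0100110"  (len 7)
k=30  "100110"  (len 6)

6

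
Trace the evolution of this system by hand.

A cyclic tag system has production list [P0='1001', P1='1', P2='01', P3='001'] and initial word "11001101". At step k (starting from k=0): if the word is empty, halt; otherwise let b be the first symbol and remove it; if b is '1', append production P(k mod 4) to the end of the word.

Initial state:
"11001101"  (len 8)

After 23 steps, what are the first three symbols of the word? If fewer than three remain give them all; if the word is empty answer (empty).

010

0) "11001101"  (len 8)
1) "10011011001"  (len 11)
2) "00110110011"  (len 11)
3) "0110110011"  (len 10)
4) "110110011"  (len 9)
5) "101100111001"  (len 12)
6) "011001110011"  (len 12)
7) "11001110011"  (len 11)
8) "1001110011001"  (len 13)
9) "0011100110011001"  (len 16)
10) "011100110011001"  (len 15)
11) "11100110011001"  (len 14)
12) "1100110011001001"  (len 16)
13) "1001100110010011001"  (len 19)
14) "0011001100100110011"  (len 19)
15) "011001100100110011"  (len 18)
16) "11001100100110011"  (len 17)
17) "10011001001100111001"  (len 20)
18) "00110010011001110011"  (len 20)
19) "0110010011001110011"  (len 19)
20) "110010011001110011"  (len 18)
21) "100100110011100111001"  (len 21)
22) "001001100111001110011"  (len 21)
23) "01001100111001110011"  (len 20)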